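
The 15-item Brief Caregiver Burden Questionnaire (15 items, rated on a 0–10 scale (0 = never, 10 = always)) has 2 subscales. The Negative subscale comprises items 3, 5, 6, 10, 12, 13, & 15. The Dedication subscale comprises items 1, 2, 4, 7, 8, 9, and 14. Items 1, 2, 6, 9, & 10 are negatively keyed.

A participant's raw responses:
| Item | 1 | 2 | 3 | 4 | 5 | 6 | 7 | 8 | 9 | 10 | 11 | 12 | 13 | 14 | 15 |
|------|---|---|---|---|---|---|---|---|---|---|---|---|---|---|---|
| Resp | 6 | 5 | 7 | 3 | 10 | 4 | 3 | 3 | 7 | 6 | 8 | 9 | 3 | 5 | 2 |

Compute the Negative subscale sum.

Negative items: 3, 5, 6, 10, 12, 13, 15.
Of these, items 6 & 10 are negatively keyed; on a 0–10 scale, reversed = 10 − raw.
  item 3: 7
  item 5: 10
  item 6: 10 − 4 = 6
  item 10: 10 − 6 = 4
  item 12: 9
  item 13: 3
  item 15: 2
Sum = 7 + 10 + 6 + 4 + 9 + 3 + 2 = 41

41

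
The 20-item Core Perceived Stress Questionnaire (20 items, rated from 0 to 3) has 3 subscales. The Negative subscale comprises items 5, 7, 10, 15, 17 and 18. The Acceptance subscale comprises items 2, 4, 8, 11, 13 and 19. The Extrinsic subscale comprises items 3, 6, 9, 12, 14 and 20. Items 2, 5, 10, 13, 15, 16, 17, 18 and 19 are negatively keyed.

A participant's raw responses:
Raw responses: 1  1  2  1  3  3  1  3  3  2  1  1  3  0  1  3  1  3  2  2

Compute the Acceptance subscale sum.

Acceptance items: 2, 4, 8, 11, 13, 19.
Of these, items 2, 13 and 19 are negatively keyed; on a 0–3 scale, reversed = 3 − raw.
  item 2: 3 − 1 = 2
  item 4: 1
  item 8: 3
  item 11: 1
  item 13: 3 − 3 = 0
  item 19: 3 − 2 = 1
Sum = 2 + 1 + 3 + 1 + 0 + 1 = 8

8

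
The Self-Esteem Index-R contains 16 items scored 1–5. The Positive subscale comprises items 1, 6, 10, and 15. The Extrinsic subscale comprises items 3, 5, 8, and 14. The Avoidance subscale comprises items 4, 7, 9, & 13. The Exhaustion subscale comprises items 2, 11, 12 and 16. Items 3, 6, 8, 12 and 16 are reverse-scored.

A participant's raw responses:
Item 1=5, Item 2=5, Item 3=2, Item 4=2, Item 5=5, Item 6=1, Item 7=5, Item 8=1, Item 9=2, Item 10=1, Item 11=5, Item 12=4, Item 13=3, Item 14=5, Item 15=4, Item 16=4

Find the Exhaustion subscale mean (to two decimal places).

Exhaustion items: 2, 11, 12, 16.
Of these, items 12 and 16 are reverse-scored; on a 1–5 scale, reversed = 6 − raw.
  item 2: 5
  item 11: 5
  item 12: 6 − 4 = 2
  item 16: 6 − 4 = 2
Sum = 5 + 5 + 2 + 2 = 14
Mean = 14 / 4 = 3.50

3.50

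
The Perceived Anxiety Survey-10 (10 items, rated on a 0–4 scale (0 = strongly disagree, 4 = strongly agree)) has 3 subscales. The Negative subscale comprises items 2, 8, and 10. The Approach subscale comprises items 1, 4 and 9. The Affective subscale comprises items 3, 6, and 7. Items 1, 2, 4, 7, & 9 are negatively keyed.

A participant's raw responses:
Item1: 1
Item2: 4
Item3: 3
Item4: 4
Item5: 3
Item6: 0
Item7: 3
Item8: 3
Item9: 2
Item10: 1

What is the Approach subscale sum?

Approach items: 1, 4, 9.
Of these, items 1, 4, & 9 are negatively keyed; on a 0–4 scale, reversed = 4 − raw.
  item 1: 4 − 1 = 3
  item 4: 4 − 4 = 0
  item 9: 4 − 2 = 2
Sum = 3 + 0 + 2 = 5

5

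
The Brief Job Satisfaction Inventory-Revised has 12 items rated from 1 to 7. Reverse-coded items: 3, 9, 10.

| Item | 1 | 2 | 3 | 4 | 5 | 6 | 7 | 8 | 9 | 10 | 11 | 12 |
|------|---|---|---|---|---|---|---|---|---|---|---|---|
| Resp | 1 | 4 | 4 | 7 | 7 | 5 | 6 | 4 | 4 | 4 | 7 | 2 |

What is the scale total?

55

Reversing items 3, 9 and 10 with 8 − raw:
Total = 1 + 4 + (8−4) + 7 + 7 + 5 + 6 + 4 + (8−4) + (8−4) + 7 + 2
      = 1 + 4 + 4 + 7 + 7 + 5 + 6 + 4 + 4 + 4 + 7 + 2 = 55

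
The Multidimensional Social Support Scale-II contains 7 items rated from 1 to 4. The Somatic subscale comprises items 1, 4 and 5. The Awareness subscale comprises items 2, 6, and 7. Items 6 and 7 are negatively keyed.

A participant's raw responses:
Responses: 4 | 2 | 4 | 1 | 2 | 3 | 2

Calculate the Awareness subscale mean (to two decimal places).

Awareness items: 2, 6, 7.
Of these, items 6 & 7 are negatively keyed; reverse-coded value = 5 − response.
  item 2: 2
  item 6: 5 − 3 = 2
  item 7: 5 − 2 = 3
Sum = 2 + 2 + 3 = 7
Mean = 7 / 3 = 2.33

2.33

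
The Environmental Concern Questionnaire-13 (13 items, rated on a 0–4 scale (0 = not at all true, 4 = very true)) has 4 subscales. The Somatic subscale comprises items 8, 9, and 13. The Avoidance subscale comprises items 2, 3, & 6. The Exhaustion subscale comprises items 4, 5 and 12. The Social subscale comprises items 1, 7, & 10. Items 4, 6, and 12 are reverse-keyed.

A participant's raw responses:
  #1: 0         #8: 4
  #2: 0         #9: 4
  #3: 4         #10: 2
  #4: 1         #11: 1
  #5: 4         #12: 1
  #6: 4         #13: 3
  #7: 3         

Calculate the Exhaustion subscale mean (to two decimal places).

Exhaustion items: 4, 5, 12.
Of these, items 4 and 12 are reverse-keyed; reversed = (0+4) − raw = 4 − raw.
  item 4: 4 − 1 = 3
  item 5: 4
  item 12: 4 − 1 = 3
Sum = 3 + 4 + 3 = 10
Mean = 10 / 3 = 3.33

3.33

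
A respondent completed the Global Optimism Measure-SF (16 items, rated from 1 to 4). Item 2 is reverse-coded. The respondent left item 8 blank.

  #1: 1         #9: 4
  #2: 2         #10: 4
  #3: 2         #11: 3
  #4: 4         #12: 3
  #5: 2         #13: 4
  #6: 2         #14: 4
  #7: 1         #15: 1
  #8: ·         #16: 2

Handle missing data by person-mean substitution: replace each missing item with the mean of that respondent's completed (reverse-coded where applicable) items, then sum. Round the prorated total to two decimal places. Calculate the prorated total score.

42.67

Reverse-coded (reversed = (1+4) − raw = 5 − raw):
  item 2: 5 − 2 = 3
Completed scored items (15 of 16): 1, 3, 2, 4, 2, 2, 1, 4, 4, 3, 3, 4, 4, 1, 2; sum = 40.
Person mean = 40 / 15 ≈ 2.6667
Prorated total = (40 / 15) × 16 = 42.67 (to 2 dp)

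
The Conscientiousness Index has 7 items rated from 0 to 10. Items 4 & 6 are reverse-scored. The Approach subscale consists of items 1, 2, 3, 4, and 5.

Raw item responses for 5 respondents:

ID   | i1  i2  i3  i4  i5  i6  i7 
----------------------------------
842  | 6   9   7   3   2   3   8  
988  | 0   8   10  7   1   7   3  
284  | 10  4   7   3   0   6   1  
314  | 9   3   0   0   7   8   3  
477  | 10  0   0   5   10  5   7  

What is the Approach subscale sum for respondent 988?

22

Respondent 988 raw: 0, 8, 10, 7, 1, 7, 3.
Approach items: 1, 2, 3, 4, 5.
Reverse-coded (reverse-coded value = 10 − response):
  item 1: 0
  item 2: 8
  item 3: 10
  item 4: 10 − 7 = 3
  item 5: 1
Sum = 0 + 8 + 10 + 3 + 1 = 22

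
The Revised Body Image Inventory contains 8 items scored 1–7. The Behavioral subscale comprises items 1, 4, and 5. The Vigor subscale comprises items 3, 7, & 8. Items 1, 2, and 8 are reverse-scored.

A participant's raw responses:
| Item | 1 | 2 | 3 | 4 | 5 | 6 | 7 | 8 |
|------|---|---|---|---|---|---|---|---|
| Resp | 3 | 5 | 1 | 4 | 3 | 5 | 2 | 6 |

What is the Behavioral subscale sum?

12

Behavioral items: 1, 4, 5.
Of these, item 1 is reverse-scored; on a 1–7 scale, reversed = 8 − raw.
  item 1: 8 − 3 = 5
  item 4: 4
  item 5: 3
Sum = 5 + 4 + 3 = 12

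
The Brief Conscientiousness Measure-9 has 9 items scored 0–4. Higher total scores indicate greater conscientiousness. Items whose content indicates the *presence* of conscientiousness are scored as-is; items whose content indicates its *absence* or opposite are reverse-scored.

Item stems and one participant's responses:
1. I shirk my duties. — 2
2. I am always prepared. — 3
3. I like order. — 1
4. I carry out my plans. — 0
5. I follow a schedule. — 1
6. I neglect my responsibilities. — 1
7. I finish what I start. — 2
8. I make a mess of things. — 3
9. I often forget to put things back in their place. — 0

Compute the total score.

Items 1, 6, 8, 9 describe the absence/opposite of conscientiousness → reverse-score.
on a 0–4 scale, reversed = 4 − raw.
  item 1: 4 − 2 = 2
  item 2: 3
  item 3: 1
  item 4: 0
  item 5: 1
  item 6: 4 − 1 = 3
  item 7: 2
  item 8: 4 − 3 = 1
  item 9: 4 − 0 = 4
Total = 2 + 3 + 1 + 0 + 1 + 3 + 2 + 1 + 4 = 17

17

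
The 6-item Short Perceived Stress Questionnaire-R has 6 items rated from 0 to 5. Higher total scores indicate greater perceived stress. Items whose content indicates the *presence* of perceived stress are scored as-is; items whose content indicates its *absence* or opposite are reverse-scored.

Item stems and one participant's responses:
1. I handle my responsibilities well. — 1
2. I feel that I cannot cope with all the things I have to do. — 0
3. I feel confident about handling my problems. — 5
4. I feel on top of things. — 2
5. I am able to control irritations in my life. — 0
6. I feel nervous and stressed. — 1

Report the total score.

Items 1, 3, 4, 5 describe the absence/opposite of perceived stress → reverse-score.
reverse-coded value = 5 − response.
  item 1: 5 − 1 = 4
  item 2: 0
  item 3: 5 − 5 = 0
  item 4: 5 − 2 = 3
  item 5: 5 − 0 = 5
  item 6: 1
Total = 4 + 0 + 0 + 3 + 5 + 1 = 13

13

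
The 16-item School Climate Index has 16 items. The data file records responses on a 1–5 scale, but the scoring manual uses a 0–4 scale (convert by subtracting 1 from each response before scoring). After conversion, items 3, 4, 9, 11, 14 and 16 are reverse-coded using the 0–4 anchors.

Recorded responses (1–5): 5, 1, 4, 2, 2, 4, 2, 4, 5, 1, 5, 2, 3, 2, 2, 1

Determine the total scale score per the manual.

Convert to 0–4: 4, 0, 3, 1, 1, 3, 1, 3, 4, 0, 4, 1, 2, 1, 1, 0
Reverse-coded (reverse-coded value = 4 − response):
  item 3: 4 − 3 = 1
  item 4: 4 − 1 = 3
  item 9: 4 − 4 = 0
  item 11: 4 − 4 = 0
  item 14: 4 − 1 = 3
  item 16: 4 − 0 = 4
Scored: 4, 0, 1, 3, 1, 3, 1, 3, 0, 0, 0, 1, 2, 3, 1, 4
Total = 27

27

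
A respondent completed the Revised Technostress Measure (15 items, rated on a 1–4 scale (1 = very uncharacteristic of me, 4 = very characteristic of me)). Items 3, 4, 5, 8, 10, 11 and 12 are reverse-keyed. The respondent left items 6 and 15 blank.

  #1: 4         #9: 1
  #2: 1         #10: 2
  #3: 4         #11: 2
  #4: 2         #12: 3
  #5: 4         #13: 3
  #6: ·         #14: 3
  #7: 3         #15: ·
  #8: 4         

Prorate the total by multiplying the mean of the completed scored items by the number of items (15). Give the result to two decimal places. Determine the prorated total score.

Reverse-coded (reversed = (1+4) − raw = 5 − raw):
  item 3: 5 − 4 = 1
  item 4: 5 − 2 = 3
  item 5: 5 − 4 = 1
  item 8: 5 − 4 = 1
  item 10: 5 − 2 = 3
  item 11: 5 − 2 = 3
  item 12: 5 − 3 = 2
Completed scored items (13 of 15): 4, 1, 1, 3, 1, 3, 1, 1, 3, 3, 2, 3, 3; sum = 29.
Person mean = 29 / 13 ≈ 2.2308
Prorated total = (29 / 13) × 15 = 33.46 (to 2 dp)

33.46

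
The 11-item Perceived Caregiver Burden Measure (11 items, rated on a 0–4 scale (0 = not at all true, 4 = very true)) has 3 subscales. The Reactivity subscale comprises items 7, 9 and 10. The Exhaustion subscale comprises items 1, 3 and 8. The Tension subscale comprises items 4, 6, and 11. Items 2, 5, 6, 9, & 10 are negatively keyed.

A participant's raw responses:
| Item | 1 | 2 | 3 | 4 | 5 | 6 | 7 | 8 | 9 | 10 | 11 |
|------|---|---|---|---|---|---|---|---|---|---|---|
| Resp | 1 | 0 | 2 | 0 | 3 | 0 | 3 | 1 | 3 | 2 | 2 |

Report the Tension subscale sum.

Tension items: 4, 6, 11.
Of these, item 6 is negatively keyed; reversed = (0+4) − raw = 4 − raw.
  item 4: 0
  item 6: 4 − 0 = 4
  item 11: 2
Sum = 0 + 4 + 2 = 6

6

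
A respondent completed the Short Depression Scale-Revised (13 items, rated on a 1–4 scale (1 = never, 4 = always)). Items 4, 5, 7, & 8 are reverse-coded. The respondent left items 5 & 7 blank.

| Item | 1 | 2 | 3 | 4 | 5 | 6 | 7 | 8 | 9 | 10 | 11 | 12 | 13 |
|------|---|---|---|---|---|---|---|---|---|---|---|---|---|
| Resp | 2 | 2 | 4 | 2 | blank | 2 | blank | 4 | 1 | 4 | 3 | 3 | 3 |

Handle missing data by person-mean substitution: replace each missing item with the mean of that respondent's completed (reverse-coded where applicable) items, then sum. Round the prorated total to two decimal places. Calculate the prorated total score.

33.09

Reverse-coded (reversed = (1+4) − raw = 5 − raw):
  item 4: 5 − 2 = 3
  item 8: 5 − 4 = 1
Completed scored items (11 of 13): 2, 2, 4, 3, 2, 1, 1, 4, 3, 3, 3; sum = 28.
Person mean = 28 / 11 ≈ 2.5455
Prorated total = (28 / 11) × 13 = 33.09 (to 2 dp)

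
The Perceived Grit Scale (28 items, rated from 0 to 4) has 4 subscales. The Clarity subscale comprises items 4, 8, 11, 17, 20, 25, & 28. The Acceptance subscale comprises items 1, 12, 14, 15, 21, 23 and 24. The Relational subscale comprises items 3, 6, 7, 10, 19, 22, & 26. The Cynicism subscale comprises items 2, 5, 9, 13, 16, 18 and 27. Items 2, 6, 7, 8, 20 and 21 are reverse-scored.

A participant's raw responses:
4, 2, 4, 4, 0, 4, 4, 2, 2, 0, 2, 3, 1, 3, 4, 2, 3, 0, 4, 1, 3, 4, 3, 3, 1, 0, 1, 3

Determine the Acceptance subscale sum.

Acceptance items: 1, 12, 14, 15, 21, 23, 24.
Of these, item 21 is reverse-scored; on a 0–4 scale, reversed = 4 − raw.
  item 1: 4
  item 12: 3
  item 14: 3
  item 15: 4
  item 21: 4 − 3 = 1
  item 23: 3
  item 24: 3
Sum = 4 + 3 + 3 + 4 + 1 + 3 + 3 = 21

21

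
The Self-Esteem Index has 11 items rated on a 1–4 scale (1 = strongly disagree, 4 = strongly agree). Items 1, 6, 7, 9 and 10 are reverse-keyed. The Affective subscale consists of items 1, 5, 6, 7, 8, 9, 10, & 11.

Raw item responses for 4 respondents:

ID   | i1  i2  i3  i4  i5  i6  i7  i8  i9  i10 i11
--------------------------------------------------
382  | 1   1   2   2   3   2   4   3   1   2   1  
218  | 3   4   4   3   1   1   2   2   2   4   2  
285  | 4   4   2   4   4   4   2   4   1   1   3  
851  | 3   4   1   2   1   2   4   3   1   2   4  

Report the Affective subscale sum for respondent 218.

Respondent 218 raw: 3, 4, 4, 3, 1, 1, 2, 2, 2, 4, 2.
Affective items: 1, 5, 6, 7, 8, 9, 10, 11.
Reverse-coded (on a 1–4 scale, reversed = 5 − raw):
  item 1: 5 − 3 = 2
  item 5: 1
  item 6: 5 − 1 = 4
  item 7: 5 − 2 = 3
  item 8: 2
  item 9: 5 − 2 = 3
  item 10: 5 − 4 = 1
  item 11: 2
Sum = 2 + 1 + 4 + 3 + 2 + 3 + 1 + 2 = 18

18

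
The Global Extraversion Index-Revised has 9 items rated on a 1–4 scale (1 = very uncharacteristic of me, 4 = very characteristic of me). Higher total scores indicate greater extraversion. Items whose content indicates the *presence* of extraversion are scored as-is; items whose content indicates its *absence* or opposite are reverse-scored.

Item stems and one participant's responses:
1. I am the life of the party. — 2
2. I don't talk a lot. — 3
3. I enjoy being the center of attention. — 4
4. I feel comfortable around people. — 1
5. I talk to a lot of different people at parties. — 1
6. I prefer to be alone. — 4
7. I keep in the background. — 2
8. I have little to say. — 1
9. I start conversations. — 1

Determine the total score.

19

Items 2, 6, 7, 8 describe the absence/opposite of extraversion → reverse-score.
on a 1–4 scale, reversed = 5 − raw.
  item 1: 2
  item 2: 5 − 3 = 2
  item 3: 4
  item 4: 1
  item 5: 1
  item 6: 5 − 4 = 1
  item 7: 5 − 2 = 3
  item 8: 5 − 1 = 4
  item 9: 1
Total = 2 + 2 + 4 + 1 + 1 + 1 + 3 + 4 + 1 = 19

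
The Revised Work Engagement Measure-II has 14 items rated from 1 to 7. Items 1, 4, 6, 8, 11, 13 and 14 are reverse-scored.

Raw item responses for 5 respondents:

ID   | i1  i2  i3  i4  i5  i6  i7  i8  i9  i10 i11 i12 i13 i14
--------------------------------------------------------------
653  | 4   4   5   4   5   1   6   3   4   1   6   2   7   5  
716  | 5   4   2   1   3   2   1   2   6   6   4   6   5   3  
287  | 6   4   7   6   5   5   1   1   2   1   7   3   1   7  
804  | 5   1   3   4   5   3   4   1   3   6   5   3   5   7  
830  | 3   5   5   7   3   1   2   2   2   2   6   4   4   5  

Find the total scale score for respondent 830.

Respondent 830 raw: 3, 5, 5, 7, 3, 1, 2, 2, 2, 2, 6, 4, 4, 5.
Reverse-coded (reversed = (1+7) − raw = 8 − raw):
  item 1: 8 − 3 = 5
  item 2: 5
  item 3: 5
  item 4: 8 − 7 = 1
  item 5: 3
  item 6: 8 − 1 = 7
  item 7: 2
  item 8: 8 − 2 = 6
  item 9: 2
  item 10: 2
  item 11: 8 − 6 = 2
  item 12: 4
  item 13: 8 − 4 = 4
  item 14: 8 − 5 = 3
Sum = 5 + 5 + 5 + 1 + 3 + 7 + 2 + 6 + 2 + 2 + 2 + 4 + 4 + 3 = 51

51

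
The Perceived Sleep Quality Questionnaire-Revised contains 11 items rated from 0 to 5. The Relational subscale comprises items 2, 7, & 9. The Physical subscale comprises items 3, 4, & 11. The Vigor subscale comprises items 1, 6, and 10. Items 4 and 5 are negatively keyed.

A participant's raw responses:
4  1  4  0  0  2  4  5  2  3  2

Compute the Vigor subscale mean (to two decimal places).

Vigor items: 1, 6, 10.
  item 1: 4
  item 6: 2
  item 10: 3
Sum = 4 + 2 + 3 = 9
Mean = 9 / 3 = 3.00

3.00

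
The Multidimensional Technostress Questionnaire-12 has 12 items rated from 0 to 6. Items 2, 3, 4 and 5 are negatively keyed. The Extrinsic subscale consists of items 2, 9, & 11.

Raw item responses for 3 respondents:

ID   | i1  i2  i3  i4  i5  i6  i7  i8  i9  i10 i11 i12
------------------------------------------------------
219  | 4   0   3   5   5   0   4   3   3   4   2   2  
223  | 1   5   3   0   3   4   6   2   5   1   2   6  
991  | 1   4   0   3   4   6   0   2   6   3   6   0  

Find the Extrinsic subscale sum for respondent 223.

8

Respondent 223 raw: 1, 5, 3, 0, 3, 4, 6, 2, 5, 1, 2, 6.
Extrinsic items: 2, 9, 11.
Reverse-coded (reverse-coded value = 6 − response):
  item 2: 6 − 5 = 1
  item 9: 5
  item 11: 2
Sum = 1 + 5 + 2 = 8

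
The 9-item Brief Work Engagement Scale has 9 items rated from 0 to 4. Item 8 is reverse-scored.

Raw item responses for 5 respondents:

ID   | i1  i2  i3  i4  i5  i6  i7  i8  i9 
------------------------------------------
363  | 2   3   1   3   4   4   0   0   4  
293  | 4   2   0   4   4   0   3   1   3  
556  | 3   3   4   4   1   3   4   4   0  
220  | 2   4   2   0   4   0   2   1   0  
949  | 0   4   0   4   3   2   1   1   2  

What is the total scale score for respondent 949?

Respondent 949 raw: 0, 4, 0, 4, 3, 2, 1, 1, 2.
Reverse-coded (reverse-coded value = 4 − response):
  item 1: 0
  item 2: 4
  item 3: 0
  item 4: 4
  item 5: 3
  item 6: 2
  item 7: 1
  item 8: 4 − 1 = 3
  item 9: 2
Sum = 0 + 4 + 0 + 4 + 3 + 2 + 1 + 3 + 2 = 19

19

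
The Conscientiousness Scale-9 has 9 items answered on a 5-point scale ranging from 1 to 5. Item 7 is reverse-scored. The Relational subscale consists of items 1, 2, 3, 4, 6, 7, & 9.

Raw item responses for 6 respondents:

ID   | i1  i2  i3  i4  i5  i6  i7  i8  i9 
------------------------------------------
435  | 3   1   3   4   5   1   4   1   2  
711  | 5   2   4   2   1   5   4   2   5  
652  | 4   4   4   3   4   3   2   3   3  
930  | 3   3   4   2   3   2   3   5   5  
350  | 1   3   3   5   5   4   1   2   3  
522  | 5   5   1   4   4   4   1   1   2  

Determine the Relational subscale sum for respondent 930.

22

Respondent 930 raw: 3, 3, 4, 2, 3, 2, 3, 5, 5.
Relational items: 1, 2, 3, 4, 6, 7, 9.
Reverse-coded (on a 1–5 scale, reversed = 6 − raw):
  item 1: 3
  item 2: 3
  item 3: 4
  item 4: 2
  item 6: 2
  item 7: 6 − 3 = 3
  item 9: 5
Sum = 3 + 3 + 4 + 2 + 2 + 3 + 5 = 22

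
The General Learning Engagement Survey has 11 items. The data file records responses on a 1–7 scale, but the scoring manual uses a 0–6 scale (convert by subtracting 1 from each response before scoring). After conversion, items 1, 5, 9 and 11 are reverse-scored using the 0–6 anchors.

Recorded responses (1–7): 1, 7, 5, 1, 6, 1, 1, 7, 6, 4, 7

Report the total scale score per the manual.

27

Convert to 0–6: 0, 6, 4, 0, 5, 0, 0, 6, 5, 3, 6
Reverse-coded (on a 0–6 scale, reversed = 6 − raw):
  item 1: 6 − 0 = 6
  item 5: 6 − 5 = 1
  item 9: 6 − 5 = 1
  item 11: 6 − 6 = 0
Scored: 6, 6, 4, 0, 1, 0, 0, 6, 1, 3, 0
Total = 27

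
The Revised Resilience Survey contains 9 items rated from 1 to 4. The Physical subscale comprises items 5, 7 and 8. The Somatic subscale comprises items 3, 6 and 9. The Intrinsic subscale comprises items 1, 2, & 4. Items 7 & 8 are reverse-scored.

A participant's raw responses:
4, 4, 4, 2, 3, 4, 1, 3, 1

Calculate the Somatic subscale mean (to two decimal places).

Somatic items: 3, 6, 9.
  item 3: 4
  item 6: 4
  item 9: 1
Sum = 4 + 4 + 1 = 9
Mean = 9 / 3 = 3.00

3.00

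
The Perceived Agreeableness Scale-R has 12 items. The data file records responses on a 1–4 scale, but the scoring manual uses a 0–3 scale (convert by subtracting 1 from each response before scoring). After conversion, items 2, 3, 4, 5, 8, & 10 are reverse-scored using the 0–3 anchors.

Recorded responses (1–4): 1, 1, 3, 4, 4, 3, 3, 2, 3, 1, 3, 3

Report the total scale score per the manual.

19

Convert to 0–3: 0, 0, 2, 3, 3, 2, 2, 1, 2, 0, 2, 2
Reverse-coded (reverse-coded value = 3 − response):
  item 2: 3 − 0 = 3
  item 3: 3 − 2 = 1
  item 4: 3 − 3 = 0
  item 5: 3 − 3 = 0
  item 8: 3 − 1 = 2
  item 10: 3 − 0 = 3
Scored: 0, 3, 1, 0, 0, 2, 2, 2, 2, 3, 2, 2
Total = 19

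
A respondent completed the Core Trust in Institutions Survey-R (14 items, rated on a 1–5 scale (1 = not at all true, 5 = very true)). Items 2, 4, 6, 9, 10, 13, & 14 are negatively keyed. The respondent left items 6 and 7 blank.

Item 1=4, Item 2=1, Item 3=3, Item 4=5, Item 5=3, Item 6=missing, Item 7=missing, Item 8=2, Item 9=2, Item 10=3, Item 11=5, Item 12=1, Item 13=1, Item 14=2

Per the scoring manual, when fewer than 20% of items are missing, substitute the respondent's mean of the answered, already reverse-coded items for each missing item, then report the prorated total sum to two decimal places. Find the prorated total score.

46.67

Reverse-coded (on a 1–5 scale, reversed = 6 − raw):
  item 2: 6 − 1 = 5
  item 4: 6 − 5 = 1
  item 9: 6 − 2 = 4
  item 10: 6 − 3 = 3
  item 13: 6 − 1 = 5
  item 14: 6 − 2 = 4
Completed scored items (12 of 14): 4, 5, 3, 1, 3, 2, 4, 3, 5, 1, 5, 4; sum = 40.
Person mean = 40 / 12 ≈ 3.3333
Prorated total = (40 / 12) × 14 = 46.67 (to 2 dp)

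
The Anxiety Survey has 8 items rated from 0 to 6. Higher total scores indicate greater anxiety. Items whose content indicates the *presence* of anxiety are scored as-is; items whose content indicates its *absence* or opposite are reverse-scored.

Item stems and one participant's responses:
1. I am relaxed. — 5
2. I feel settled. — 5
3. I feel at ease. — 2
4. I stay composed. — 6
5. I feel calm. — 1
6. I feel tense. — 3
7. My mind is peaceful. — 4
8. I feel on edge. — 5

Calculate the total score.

21

Items 1, 2, 3, 4, 5, 7 describe the absence/opposite of anxiety → reverse-score.
on a 0–6 scale, reversed = 6 − raw.
  item 1: 6 − 5 = 1
  item 2: 6 − 5 = 1
  item 3: 6 − 2 = 4
  item 4: 6 − 6 = 0
  item 5: 6 − 1 = 5
  item 6: 3
  item 7: 6 − 4 = 2
  item 8: 5
Total = 1 + 1 + 4 + 0 + 5 + 3 + 2 + 5 = 21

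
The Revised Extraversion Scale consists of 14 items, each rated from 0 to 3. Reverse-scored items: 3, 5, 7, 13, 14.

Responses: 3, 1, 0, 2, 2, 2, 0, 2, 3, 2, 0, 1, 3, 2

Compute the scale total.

Reverse-scored items use 3 − raw:
  item 3: 3 − 0 = 3
  item 5: 3 − 2 = 1
  item 7: 3 − 0 = 3
  item 13: 3 − 3 = 0
  item 14: 3 − 2 = 1
Scored items: 3, 1, 3, 2, 1, 2, 3, 2, 3, 2, 0, 1, 0, 1
Total = 3 + 1 + 3 + 2 + 1 + 2 + 3 + 2 + 3 + 2 + 0 + 1 + 0 + 1 = 24

24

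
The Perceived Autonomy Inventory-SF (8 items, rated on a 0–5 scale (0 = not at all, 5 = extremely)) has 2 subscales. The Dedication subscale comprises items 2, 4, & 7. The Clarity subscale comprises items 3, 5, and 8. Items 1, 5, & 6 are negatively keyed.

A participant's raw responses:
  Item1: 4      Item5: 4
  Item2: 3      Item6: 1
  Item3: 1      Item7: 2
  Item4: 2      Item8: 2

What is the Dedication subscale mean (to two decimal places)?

2.33

Dedication items: 2, 4, 7.
  item 2: 3
  item 4: 2
  item 7: 2
Sum = 3 + 2 + 2 = 7
Mean = 7 / 3 = 2.33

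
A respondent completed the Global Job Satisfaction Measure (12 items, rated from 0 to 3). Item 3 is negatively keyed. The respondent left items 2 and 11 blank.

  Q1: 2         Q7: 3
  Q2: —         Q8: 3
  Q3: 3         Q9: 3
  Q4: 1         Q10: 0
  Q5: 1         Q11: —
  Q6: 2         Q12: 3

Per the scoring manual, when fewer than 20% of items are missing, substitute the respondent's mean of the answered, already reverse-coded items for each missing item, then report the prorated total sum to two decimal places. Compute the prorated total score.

Reverse-coded (on a 0–3 scale, reversed = 3 − raw):
  item 3: 3 − 3 = 0
Completed scored items (10 of 12): 2, 0, 1, 1, 2, 3, 3, 3, 0, 3; sum = 18.
Person mean = 18 / 10 ≈ 1.8000
Prorated total = (18 / 10) × 12 = 21.60 (to 2 dp)

21.60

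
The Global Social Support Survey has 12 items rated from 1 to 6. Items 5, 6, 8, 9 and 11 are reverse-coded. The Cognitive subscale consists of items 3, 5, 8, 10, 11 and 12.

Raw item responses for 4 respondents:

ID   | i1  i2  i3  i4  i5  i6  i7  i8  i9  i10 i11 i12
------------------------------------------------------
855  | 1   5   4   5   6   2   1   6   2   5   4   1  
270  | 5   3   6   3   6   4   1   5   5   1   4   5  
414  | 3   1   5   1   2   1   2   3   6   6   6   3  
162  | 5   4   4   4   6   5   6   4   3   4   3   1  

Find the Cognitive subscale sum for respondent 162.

17

Respondent 162 raw: 5, 4, 4, 4, 6, 5, 6, 4, 3, 4, 3, 1.
Cognitive items: 3, 5, 8, 10, 11, 12.
Reverse-coded (reverse-coded value = 7 − response):
  item 3: 4
  item 5: 7 − 6 = 1
  item 8: 7 − 4 = 3
  item 10: 4
  item 11: 7 − 3 = 4
  item 12: 1
Sum = 4 + 1 + 3 + 4 + 4 + 1 = 17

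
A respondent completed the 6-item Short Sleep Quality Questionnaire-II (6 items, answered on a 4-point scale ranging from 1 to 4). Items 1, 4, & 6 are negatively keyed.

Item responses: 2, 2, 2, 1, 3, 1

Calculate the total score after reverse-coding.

Reversing items 1, 4 and 6 with 5 − raw:
Total = (5−2) + 2 + 2 + (5−1) + 3 + (5−1)
      = 3 + 2 + 2 + 4 + 3 + 4 = 18

18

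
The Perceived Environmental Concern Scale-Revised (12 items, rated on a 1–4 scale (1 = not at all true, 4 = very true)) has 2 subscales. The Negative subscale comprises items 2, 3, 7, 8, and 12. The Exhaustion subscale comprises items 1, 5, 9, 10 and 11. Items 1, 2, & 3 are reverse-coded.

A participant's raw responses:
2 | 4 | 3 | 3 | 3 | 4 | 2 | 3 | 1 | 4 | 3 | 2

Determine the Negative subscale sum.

10

Negative items: 2, 3, 7, 8, 12.
Of these, items 2 and 3 are reverse-coded; reverse-coded value = 5 − response.
  item 2: 5 − 4 = 1
  item 3: 5 − 3 = 2
  item 7: 2
  item 8: 3
  item 12: 2
Sum = 1 + 2 + 2 + 3 + 2 = 10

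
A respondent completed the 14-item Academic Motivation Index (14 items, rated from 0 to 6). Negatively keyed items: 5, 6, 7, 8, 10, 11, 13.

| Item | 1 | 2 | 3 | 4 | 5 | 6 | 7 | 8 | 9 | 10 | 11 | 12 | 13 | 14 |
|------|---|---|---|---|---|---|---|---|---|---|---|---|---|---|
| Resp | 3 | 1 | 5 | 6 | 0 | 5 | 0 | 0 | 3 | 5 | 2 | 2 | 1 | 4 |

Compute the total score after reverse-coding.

Reverse-coded items (reverse-coded value = 6 − response):
  item 5: 6 − 0 = 6
  item 6: 6 − 5 = 1
  item 7: 6 − 0 = 6
  item 8: 6 − 0 = 6
  item 10: 6 − 5 = 1
  item 11: 6 − 2 = 4
  item 13: 6 − 1 = 5
Scored responses: 3, 1, 5, 6, 6, 1, 6, 6, 3, 1, 4, 2, 5, 4
Total = 3 + 1 + 5 + 6 + 6 + 1 + 6 + 6 + 3 + 1 + 4 + 2 + 5 + 4 = 53

53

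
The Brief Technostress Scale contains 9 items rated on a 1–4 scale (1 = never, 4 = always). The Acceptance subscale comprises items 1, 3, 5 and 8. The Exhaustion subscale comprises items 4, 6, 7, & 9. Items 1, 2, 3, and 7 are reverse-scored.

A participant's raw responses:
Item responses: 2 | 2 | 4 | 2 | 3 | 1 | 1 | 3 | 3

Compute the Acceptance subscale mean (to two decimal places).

Acceptance items: 1, 3, 5, 8.
Of these, items 1 & 3 are reverse-scored; reversed = (1+4) − raw = 5 − raw.
  item 1: 5 − 2 = 3
  item 3: 5 − 4 = 1
  item 5: 3
  item 8: 3
Sum = 3 + 1 + 3 + 3 = 10
Mean = 10 / 4 = 2.50

2.50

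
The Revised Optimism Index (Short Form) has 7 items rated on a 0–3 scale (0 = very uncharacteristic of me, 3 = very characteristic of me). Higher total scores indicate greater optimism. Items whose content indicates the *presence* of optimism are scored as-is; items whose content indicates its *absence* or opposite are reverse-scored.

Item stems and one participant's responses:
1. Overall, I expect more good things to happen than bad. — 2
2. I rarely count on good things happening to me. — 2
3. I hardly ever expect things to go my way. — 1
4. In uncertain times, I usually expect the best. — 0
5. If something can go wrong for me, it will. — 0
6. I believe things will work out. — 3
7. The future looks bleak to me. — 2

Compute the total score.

12

Items 2, 3, 5, 7 describe the absence/opposite of optimism → reverse-score.
reverse-coded value = 3 − response.
  item 1: 2
  item 2: 3 − 2 = 1
  item 3: 3 − 1 = 2
  item 4: 0
  item 5: 3 − 0 = 3
  item 6: 3
  item 7: 3 − 2 = 1
Total = 2 + 1 + 2 + 0 + 3 + 3 + 1 = 12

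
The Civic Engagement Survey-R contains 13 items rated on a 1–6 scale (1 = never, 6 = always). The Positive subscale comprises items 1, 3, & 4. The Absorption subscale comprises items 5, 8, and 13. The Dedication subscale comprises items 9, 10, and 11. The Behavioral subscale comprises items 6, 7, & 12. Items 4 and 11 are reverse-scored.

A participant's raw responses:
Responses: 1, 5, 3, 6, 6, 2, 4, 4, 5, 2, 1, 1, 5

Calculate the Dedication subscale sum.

13

Dedication items: 9, 10, 11.
Of these, item 11 is reverse-scored; on a 1–6 scale, reversed = 7 − raw.
  item 9: 5
  item 10: 2
  item 11: 7 − 1 = 6
Sum = 5 + 2 + 6 = 13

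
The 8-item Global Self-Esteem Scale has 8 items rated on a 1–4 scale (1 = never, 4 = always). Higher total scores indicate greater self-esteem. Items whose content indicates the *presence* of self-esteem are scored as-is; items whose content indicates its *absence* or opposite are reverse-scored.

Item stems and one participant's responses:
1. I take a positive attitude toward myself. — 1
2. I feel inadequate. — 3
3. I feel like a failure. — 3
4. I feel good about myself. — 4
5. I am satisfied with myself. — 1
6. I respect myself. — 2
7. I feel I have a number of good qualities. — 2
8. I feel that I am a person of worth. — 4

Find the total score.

Items 2, 3 describe the absence/opposite of self-esteem → reverse-score.
reversed = (1+4) − raw = 5 − raw.
  item 1: 1
  item 2: 5 − 3 = 2
  item 3: 5 − 3 = 2
  item 4: 4
  item 5: 1
  item 6: 2
  item 7: 2
  item 8: 4
Total = 1 + 2 + 2 + 4 + 1 + 2 + 2 + 4 = 18

18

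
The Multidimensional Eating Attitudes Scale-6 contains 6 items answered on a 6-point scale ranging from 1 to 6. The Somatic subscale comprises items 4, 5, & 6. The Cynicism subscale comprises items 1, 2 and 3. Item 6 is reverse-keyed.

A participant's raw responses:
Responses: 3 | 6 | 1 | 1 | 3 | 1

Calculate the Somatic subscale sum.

Somatic items: 4, 5, 6.
Of these, item 6 is reverse-keyed; reversed = (1+6) − raw = 7 − raw.
  item 4: 1
  item 5: 3
  item 6: 7 − 1 = 6
Sum = 1 + 3 + 6 = 10

10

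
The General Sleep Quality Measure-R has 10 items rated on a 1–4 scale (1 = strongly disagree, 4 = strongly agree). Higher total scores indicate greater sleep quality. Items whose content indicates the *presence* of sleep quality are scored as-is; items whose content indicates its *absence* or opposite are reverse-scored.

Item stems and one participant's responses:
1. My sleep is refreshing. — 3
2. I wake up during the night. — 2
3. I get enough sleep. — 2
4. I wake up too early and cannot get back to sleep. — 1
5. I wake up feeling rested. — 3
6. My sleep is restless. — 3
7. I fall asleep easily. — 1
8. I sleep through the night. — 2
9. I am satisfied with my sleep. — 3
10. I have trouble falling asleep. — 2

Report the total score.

Items 2, 4, 6, 10 describe the absence/opposite of sleep quality → reverse-score.
reversed = (1+4) − raw = 5 − raw.
  item 1: 3
  item 2: 5 − 2 = 3
  item 3: 2
  item 4: 5 − 1 = 4
  item 5: 3
  item 6: 5 − 3 = 2
  item 7: 1
  item 8: 2
  item 9: 3
  item 10: 5 − 2 = 3
Total = 3 + 3 + 2 + 4 + 3 + 2 + 1 + 2 + 3 + 3 = 26

26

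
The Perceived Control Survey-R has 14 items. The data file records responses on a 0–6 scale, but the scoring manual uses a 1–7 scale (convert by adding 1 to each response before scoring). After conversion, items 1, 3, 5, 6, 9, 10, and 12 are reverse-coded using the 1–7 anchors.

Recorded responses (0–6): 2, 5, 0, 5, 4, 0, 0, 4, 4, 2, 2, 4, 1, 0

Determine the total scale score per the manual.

57

Convert to 1–7: 3, 6, 1, 6, 5, 1, 1, 5, 5, 3, 3, 5, 2, 1
Reverse-coded (on a 1–7 scale, reversed = 8 − raw):
  item 1: 8 − 3 = 5
  item 3: 8 − 1 = 7
  item 5: 8 − 5 = 3
  item 6: 8 − 1 = 7
  item 9: 8 − 5 = 3
  item 10: 8 − 3 = 5
  item 12: 8 − 5 = 3
Scored: 5, 6, 7, 6, 3, 7, 1, 5, 3, 5, 3, 3, 2, 1
Total = 57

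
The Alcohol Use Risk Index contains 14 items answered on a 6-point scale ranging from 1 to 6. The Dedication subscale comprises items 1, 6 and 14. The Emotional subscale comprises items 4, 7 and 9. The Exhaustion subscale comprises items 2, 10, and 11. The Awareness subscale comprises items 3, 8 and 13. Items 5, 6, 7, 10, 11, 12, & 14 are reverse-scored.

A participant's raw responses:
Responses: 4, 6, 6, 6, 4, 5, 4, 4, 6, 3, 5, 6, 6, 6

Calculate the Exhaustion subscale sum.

Exhaustion items: 2, 10, 11.
Of these, items 10 and 11 are reverse-scored; reversed = (1+6) − raw = 7 − raw.
  item 2: 6
  item 10: 7 − 3 = 4
  item 11: 7 − 5 = 2
Sum = 6 + 4 + 2 = 12

12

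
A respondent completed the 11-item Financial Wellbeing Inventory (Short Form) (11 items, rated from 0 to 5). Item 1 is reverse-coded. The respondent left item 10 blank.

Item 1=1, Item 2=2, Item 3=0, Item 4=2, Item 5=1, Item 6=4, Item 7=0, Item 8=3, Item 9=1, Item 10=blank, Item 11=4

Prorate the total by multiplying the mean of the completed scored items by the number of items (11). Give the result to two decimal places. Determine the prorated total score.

23.10

Reverse-coded (reversed = (0+5) − raw = 5 − raw):
  item 1: 5 − 1 = 4
Completed scored items (10 of 11): 4, 2, 0, 2, 1, 4, 0, 3, 1, 4; sum = 21.
Person mean = 21 / 10 ≈ 2.1000
Prorated total = (21 / 10) × 11 = 23.10 (to 2 dp)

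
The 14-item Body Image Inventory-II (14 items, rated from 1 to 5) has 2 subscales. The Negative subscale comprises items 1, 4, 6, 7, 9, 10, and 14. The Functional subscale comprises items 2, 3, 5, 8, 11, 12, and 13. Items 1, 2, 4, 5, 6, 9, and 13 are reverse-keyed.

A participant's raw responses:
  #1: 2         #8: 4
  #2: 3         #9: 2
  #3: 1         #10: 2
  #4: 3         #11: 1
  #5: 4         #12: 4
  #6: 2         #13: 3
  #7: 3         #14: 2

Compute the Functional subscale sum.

Functional items: 2, 3, 5, 8, 11, 12, 13.
Of these, items 2, 5 and 13 are reverse-keyed; on a 1–5 scale, reversed = 6 − raw.
  item 2: 6 − 3 = 3
  item 3: 1
  item 5: 6 − 4 = 2
  item 8: 4
  item 11: 1
  item 12: 4
  item 13: 6 − 3 = 3
Sum = 3 + 1 + 2 + 4 + 1 + 4 + 3 = 18

18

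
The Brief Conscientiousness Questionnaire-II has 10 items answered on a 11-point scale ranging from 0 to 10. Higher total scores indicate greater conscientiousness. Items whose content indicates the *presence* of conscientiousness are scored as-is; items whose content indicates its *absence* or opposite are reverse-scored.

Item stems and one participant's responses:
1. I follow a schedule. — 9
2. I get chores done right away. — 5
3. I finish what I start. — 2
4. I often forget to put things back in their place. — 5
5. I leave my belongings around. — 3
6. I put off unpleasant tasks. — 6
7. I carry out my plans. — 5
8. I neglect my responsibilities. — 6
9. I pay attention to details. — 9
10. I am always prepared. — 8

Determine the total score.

Items 4, 5, 6, 8 describe the absence/opposite of conscientiousness → reverse-score.
on a 0–10 scale, reversed = 10 − raw.
  item 1: 9
  item 2: 5
  item 3: 2
  item 4: 10 − 5 = 5
  item 5: 10 − 3 = 7
  item 6: 10 − 6 = 4
  item 7: 5
  item 8: 10 − 6 = 4
  item 9: 9
  item 10: 8
Total = 9 + 5 + 2 + 5 + 7 + 4 + 5 + 4 + 9 + 8 = 58

58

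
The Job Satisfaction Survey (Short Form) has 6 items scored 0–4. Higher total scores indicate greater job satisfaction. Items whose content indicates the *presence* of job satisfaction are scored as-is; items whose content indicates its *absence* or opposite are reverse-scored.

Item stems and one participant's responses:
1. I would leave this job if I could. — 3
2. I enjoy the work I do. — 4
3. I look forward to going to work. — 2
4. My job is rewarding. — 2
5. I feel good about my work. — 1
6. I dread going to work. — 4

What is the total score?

10

Items 1, 6 describe the absence/opposite of job satisfaction → reverse-score.
reversed = (0+4) − raw = 4 − raw.
  item 1: 4 − 3 = 1
  item 2: 4
  item 3: 2
  item 4: 2
  item 5: 1
  item 6: 4 − 4 = 0
Total = 1 + 4 + 2 + 2 + 1 + 0 = 10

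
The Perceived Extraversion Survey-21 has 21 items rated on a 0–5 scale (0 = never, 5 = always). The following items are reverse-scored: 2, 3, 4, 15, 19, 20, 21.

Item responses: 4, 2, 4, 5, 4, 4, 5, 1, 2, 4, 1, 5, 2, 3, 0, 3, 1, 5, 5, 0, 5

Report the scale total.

Reverse-scored items use 5 − raw:
  item 2: 5 − 2 = 3
  item 3: 5 − 4 = 1
  item 4: 5 − 5 = 0
  item 15: 5 − 0 = 5
  item 19: 5 − 5 = 0
  item 20: 5 − 0 = 5
  item 21: 5 − 5 = 0
Scored responses: 4, 3, 1, 0, 4, 4, 5, 1, 2, 4, 1, 5, 2, 3, 5, 3, 1, 5, 0, 5, 0
Total = 4 + 3 + 1 + 0 + 4 + 4 + 5 + 1 + 2 + 4 + 1 + 5 + 2 + 3 + 5 + 3 + 1 + 5 + 0 + 5 + 0 = 58

58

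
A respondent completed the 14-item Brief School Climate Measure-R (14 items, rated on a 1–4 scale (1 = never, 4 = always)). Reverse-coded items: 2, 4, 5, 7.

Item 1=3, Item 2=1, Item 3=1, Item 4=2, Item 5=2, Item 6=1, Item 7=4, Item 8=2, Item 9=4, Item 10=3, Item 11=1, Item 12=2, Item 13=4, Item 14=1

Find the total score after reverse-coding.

33

Apply reverse scoring (reverse-coded value = 5 − response):
  item 2: 5 − 1 = 4
  item 4: 5 − 2 = 3
  item 5: 5 − 2 = 3
  item 7: 5 − 4 = 1
Scored responses: 3, 4, 1, 3, 3, 1, 1, 2, 4, 3, 1, 2, 4, 1
Total = 3 + 4 + 1 + 3 + 3 + 1 + 1 + 2 + 4 + 3 + 1 + 2 + 4 + 1 = 33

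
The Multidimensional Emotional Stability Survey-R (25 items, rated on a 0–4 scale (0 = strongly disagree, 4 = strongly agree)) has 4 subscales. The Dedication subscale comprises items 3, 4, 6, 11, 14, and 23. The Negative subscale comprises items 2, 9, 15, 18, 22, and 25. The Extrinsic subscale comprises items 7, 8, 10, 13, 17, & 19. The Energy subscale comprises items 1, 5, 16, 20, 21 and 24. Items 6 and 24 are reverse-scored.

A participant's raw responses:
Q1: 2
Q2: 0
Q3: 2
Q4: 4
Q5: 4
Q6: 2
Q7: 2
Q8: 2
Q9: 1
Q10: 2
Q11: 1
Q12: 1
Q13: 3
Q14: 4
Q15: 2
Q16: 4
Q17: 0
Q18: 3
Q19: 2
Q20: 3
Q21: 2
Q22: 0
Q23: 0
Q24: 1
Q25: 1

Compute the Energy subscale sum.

Energy items: 1, 5, 16, 20, 21, 24.
Of these, item 24 is reverse-scored; reversed = (0+4) − raw = 4 − raw.
  item 1: 2
  item 5: 4
  item 16: 4
  item 20: 3
  item 21: 2
  item 24: 4 − 1 = 3
Sum = 2 + 4 + 4 + 3 + 2 + 3 = 18

18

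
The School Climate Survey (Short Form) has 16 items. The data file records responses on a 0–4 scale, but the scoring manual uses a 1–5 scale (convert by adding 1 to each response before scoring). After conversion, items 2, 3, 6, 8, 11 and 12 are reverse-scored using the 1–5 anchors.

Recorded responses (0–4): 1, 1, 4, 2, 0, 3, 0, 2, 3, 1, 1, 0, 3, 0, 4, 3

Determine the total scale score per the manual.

Convert to 1–5: 2, 2, 5, 3, 1, 4, 1, 3, 4, 2, 2, 1, 4, 1, 5, 4
Reverse-coded (reverse-coded value = 6 − response):
  item 2: 6 − 2 = 4
  item 3: 6 − 5 = 1
  item 6: 6 − 4 = 2
  item 8: 6 − 3 = 3
  item 11: 6 − 2 = 4
  item 12: 6 − 1 = 5
Scored: 2, 4, 1, 3, 1, 2, 1, 3, 4, 2, 4, 5, 4, 1, 5, 4
Total = 46

46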